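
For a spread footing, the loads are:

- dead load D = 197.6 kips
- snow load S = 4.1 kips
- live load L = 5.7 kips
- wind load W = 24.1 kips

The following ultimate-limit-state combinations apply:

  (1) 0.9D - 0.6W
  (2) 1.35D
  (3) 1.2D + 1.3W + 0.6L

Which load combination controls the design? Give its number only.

Combination 3

(1) 0.9(197.6) - 0.6(24.1) = 163.4
(2) 1.35(197.6) = 266.8
(3) 1.2(197.6) + 1.3(24.1) + 0.6(5.7) = 271.9
The largest value is 271.9 kips from combination 3.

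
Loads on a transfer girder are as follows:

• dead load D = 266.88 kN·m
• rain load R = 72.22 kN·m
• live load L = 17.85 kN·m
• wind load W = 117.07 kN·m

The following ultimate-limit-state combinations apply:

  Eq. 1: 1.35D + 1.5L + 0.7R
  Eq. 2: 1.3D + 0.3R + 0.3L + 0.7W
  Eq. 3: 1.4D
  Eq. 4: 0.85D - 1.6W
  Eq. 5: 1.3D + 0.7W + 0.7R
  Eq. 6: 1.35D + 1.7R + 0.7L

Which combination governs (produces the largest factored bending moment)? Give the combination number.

Eq. 1: 1.35(266.88) + 1.5(17.85) + 0.7(72.22) = 437.62
Eq. 2: 1.3(266.88) + 0.3(72.22) + 0.3(17.85) + 0.7(117.07) = 455.91
Eq. 3: 1.4(266.88) = 373.63
Eq. 4: 0.85(266.88) - 1.6(117.07) = 39.54
Eq. 5: 1.3(266.88) + 0.7(117.07) + 0.7(72.22) = 479.45
Eq. 6: 1.35(266.88) + 1.7(72.22) + 0.7(17.85) = 495.56
The largest value is 495.56 kN·m from combination 6.

Combination 6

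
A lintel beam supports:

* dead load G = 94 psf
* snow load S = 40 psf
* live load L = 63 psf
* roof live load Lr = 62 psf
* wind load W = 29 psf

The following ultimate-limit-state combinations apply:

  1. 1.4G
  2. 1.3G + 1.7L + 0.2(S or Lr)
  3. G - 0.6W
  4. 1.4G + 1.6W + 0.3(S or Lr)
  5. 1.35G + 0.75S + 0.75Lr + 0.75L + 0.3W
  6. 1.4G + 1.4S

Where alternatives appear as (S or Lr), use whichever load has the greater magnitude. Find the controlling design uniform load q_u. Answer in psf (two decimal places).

259.35 psf

(S or Lr) → Lr = 62 psf.
1. 1.4(94) = 131.60
2. 1.3(94) + 1.7(63) + 0.2(62) = 122.20 + 107.10 + 12.40 = 241.70
3. 1.0(94) - 0.6(29) = 94.00 - 17.40 = 76.60
4. 1.4(94) + 1.6(29) + 0.3(62) = 131.60 + 46.40 + 18.60 = 196.60
5. 1.35(94) + 0.75(40) + 0.75(62) + 0.75(63) + 0.3(29) = 126.90 + 30.00 + 46.50 + 47.25 + 8.70 = 259.35
6. 1.4(94) + 1.4(40) = 131.60 + 56.00 = 187.60
Maximum is from combination 5.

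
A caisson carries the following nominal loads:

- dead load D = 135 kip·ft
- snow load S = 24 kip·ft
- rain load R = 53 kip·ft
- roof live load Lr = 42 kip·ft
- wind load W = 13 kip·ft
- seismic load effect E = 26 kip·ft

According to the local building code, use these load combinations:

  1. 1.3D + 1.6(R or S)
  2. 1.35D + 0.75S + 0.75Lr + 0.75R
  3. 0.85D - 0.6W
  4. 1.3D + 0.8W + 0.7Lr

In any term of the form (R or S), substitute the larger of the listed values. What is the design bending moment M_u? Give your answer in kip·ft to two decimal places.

271.50 kip·ft

(R or S) → R = 53 kip·ft.
1. 1.3(135) + 1.6(53) = 175.50 + 84.80 = 260.30
2. 1.35(135) + 0.75(24) + 0.75(42) + 0.75(53) = 182.25 + 18.00 + 31.50 + 39.75 = 271.50
3. 0.85(135) - 0.6(13) = 114.75 - 7.80 = 106.95
4. 1.3(135) + 0.8(13) + 0.7(42) = 175.50 + 10.40 + 29.40 = 215.30
Combination 2 governs: M_u = 271.50 kip·ft.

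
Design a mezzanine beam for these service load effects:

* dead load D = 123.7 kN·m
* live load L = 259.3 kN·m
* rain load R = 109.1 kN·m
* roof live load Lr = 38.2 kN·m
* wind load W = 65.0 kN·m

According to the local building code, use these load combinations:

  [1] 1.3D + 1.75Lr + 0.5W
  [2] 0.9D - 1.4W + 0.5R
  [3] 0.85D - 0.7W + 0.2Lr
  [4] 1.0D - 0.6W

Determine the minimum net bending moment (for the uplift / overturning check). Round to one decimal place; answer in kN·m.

67.3 kN·m

[1] 1.3(123.7) + 1.75(38.2) + 0.5(65.0) = 260.2
[2] 0.9(123.7) - 1.4(65.0) + 0.5(109.1) = 74.9
[3] 0.85(123.7) - 0.7(65.0) + 0.2(38.2) = 67.3
[4] 1.0(123.7) - 0.6(65.0) = 84.7
Combination 3 gives the minimum: 67.3 kN·m.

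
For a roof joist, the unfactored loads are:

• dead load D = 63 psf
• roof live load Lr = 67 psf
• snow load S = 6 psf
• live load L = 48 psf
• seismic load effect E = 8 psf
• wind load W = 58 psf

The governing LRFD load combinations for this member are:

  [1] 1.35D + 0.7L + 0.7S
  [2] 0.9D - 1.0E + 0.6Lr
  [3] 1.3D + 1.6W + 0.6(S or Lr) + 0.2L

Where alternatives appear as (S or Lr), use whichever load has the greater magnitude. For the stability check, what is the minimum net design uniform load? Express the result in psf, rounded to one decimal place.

88.9 psf

(S or Lr) → Lr = 67 psf.
[1] 1.35(63) + 0.7(48) + 0.7(6) = 85.1 + 33.6 + 4.2 = 122.9
[2] 0.9(63) - 1.0(8) + 0.6(67) = 56.7 - 8.0 + 40.2 = 88.9
[3] 1.3(63) + 1.6(58) + 0.6(67) + 0.2(48) = 81.9 + 92.8 + 40.2 + 9.6 = 224.5
Combination 2 gives the minimum: 88.9 psf.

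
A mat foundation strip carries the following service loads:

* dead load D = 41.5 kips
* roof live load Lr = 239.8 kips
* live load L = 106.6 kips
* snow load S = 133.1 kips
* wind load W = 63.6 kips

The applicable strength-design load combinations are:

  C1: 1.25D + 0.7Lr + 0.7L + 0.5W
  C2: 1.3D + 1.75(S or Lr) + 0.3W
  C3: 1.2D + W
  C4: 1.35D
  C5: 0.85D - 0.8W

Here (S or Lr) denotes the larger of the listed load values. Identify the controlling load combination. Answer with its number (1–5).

(S or Lr) → Lr = 239.8 kips.
C1: 1.25(41.5) + 0.7(239.8) + 0.7(106.6) + 0.5(63.6) = 51.88 + 167.86 + 74.62 + 31.80 = 326.16
C2: 1.3(41.5) + 1.75(239.8) + 0.3(63.6) = 53.95 + 419.65 + 19.08 = 492.68
C3: 1.2(41.5) + 1.0(63.6) = 49.80 + 63.60 = 113.40
C4: 1.35(41.5) = 56.03
C5: 0.85(41.5) - 0.8(63.6) = -15.61
The largest value is 492.68 kips from combination 2.

Combination 2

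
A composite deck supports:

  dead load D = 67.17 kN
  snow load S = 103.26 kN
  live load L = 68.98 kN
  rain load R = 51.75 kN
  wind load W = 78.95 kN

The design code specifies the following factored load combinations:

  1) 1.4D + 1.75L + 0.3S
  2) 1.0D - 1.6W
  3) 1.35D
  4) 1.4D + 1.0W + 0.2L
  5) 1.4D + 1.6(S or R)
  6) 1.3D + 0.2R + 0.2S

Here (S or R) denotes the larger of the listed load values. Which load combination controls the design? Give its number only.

Combination 5

(S or R) → S = 103.26 kN.
1) 1.4(67.17) + 1.75(68.98) + 0.3(103.26) = 245.73
2) 1.0(67.17) - 1.6(78.95) = -59.15
3) 1.35(67.17) = 90.68
4) 1.4(67.17) + 1.0(78.95) + 0.2(68.98) = 186.78
5) 1.4(67.17) + 1.6(103.26) = 259.25
6) 1.3(67.17) + 0.2(51.75) + 0.2(103.26) = 118.32
The largest value is 259.25 kN from combination 5.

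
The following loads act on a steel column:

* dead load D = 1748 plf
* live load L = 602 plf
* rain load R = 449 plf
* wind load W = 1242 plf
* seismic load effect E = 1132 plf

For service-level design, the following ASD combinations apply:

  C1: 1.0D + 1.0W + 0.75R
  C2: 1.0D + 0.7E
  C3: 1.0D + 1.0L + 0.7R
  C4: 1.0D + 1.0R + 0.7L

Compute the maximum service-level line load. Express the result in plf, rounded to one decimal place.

3326.8 plf

C1: 1.0(1748) + 1.0(1242) + 0.75(449) = 1748.0 + 1242.0 + 336.8 = 3326.8
C2: 1.0(1748) + 0.7(1132) = 1748.0 + 792.4 = 2540.4
C3: 1.0(1748) + 1.0(602) + 0.7(449) = 1748.0 + 602.0 + 314.3 = 2664.3
C4: 1.0(1748) + 1.0(449) + 0.7(602) = 1748.0 + 449.0 + 421.4 = 2618.4
Combination 1 governs: w = 3326.8 plf.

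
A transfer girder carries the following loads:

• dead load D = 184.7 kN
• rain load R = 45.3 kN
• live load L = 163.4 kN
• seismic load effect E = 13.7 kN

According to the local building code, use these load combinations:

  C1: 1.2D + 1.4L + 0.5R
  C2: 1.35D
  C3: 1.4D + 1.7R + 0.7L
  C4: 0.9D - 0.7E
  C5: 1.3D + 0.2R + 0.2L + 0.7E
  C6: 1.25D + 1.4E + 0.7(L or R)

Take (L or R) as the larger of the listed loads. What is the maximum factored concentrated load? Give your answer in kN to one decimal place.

473.1 kN

(L or R) → L = 163.4 kN.
C1: 1.2(184.7) + 1.4(163.4) + 0.5(45.3) = 221.6 + 228.8 + 22.7 = 473.1
C2: 1.35(184.7) = 249.3
C3: 1.4(184.7) + 1.7(45.3) + 0.7(163.4) = 258.6 + 77.0 + 114.4 = 450.0
C4: 0.9(184.7) - 0.7(13.7) = 166.2 - 9.6 = 156.6
C5: 1.3(184.7) + 0.2(45.3) + 0.2(163.4) + 0.7(13.7) = 291.4
C6: 1.25(184.7) + 1.4(13.7) + 0.7(163.4) = 364.4
Combination 1 governs: P_u = 473.1 kN.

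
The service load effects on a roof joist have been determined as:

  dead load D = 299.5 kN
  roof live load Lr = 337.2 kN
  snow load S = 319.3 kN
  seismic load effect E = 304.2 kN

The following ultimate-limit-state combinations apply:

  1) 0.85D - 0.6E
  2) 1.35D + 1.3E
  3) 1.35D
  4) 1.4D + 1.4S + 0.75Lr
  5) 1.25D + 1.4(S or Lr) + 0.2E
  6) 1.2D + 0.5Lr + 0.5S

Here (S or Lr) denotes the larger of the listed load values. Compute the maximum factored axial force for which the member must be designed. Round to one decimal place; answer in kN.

(S or Lr) → Lr = 337.2 kN.
1) 0.85(299.5) - 0.6(304.2) = 254.6 - 182.5 = 72.1
2) 1.35(299.5) + 1.3(304.2) = 404.3 + 395.5 = 799.8
3) 1.35(299.5) = 404.3
4) 1.4(299.5) + 1.4(319.3) + 0.75(337.2) = 419.3 + 447.0 + 252.9 = 1119.2
5) 1.25(299.5) + 1.4(337.2) + 0.2(304.2) = 374.4 + 472.1 + 60.8 = 907.3
6) 1.2(299.5) + 0.5(337.2) + 0.5(319.3) = 359.4 + 168.6 + 159.7 = 687.7
Combination 4 governs: N_u = 1119.2 kN.

1119.2 kN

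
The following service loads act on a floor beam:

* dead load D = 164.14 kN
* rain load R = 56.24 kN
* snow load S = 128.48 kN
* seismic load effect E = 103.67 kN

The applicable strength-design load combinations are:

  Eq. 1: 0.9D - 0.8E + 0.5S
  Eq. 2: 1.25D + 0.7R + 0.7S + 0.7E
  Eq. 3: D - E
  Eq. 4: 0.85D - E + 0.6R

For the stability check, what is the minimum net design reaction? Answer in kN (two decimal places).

Eq. 1: 0.9(164.14) - 0.8(103.67) + 0.5(128.48) = 147.73 - 82.94 + 64.24 = 129.03
Eq. 2: 1.25(164.14) + 0.7(56.24) + 0.7(128.48) + 0.7(103.67) = 407.05
Eq. 3: 1.0(164.14) - 1.0(103.67) = 164.14 - 103.67 = 60.47
Eq. 4: 0.85(164.14) - 1.0(103.67) + 0.6(56.24) = 139.52 - 103.67 + 33.74 = 69.59
Combination 3 gives the minimum: 60.47 kN.

60.47 kN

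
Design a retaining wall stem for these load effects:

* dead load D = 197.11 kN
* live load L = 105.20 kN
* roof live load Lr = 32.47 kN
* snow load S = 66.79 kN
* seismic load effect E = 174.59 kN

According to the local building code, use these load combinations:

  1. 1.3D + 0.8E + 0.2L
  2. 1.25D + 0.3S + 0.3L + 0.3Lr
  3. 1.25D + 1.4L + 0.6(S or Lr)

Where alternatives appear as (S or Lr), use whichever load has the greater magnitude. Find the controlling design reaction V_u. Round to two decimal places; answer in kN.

433.74 kN

(S or Lr) → S = 66.79 kN.
1. 1.3(197.11) + 0.8(174.59) + 0.2(105.20) = 416.96
2. 1.25(197.11) + 0.3(66.79) + 0.3(105.20) + 0.3(32.47) = 246.39 + 20.04 + 31.56 + 9.74 = 307.73
3. 1.25(197.11) + 1.4(105.20) + 0.6(66.79) = 246.39 + 147.28 + 40.07 = 433.74
Maximum is from combination 3.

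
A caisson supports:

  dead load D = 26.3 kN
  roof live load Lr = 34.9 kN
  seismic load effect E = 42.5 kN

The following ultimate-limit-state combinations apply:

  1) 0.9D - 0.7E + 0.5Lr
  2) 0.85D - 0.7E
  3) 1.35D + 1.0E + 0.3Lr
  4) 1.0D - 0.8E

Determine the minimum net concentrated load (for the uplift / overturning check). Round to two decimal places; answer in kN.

-7.70 kN

1) 0.9(26.3) - 0.7(42.5) + 0.5(34.9) = 23.67 - 29.75 + 17.45 = 11.37
2) 0.85(26.3) - 0.7(42.5) = -7.40
3) 1.35(26.3) + 1.0(42.5) + 0.3(34.9) = 35.51 + 42.50 + 10.47 = 88.48
4) 1.0(26.3) - 0.8(42.5) = 26.30 - 34.00 = -7.70
Combination 4 gives the minimum: -7.70 kN.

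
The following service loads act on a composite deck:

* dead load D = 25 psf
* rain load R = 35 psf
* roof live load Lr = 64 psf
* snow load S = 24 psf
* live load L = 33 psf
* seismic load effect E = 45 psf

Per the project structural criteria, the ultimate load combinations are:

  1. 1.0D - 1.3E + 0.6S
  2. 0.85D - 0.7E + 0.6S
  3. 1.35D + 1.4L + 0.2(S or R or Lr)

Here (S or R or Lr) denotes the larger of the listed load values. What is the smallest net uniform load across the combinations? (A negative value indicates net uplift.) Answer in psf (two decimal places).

-19.10 psf

(S or R or Lr) → Lr = 64 psf.
1. 1.0(25) - 1.3(45) + 0.6(24) = 25.00 - 58.50 + 14.40 = -19.10
2. 0.85(25) - 0.7(45) + 0.6(24) = 21.25 - 31.50 + 14.40 = 4.15
3. 1.35(25) + 1.4(33) + 0.2(64) = 33.75 + 46.20 + 12.80 = 92.75
Combination 1 gives the minimum: -19.10 psf.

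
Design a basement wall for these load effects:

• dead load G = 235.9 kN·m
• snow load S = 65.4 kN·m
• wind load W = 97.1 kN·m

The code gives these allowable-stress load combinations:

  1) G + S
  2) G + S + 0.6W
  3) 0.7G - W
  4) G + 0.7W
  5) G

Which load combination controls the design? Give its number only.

Combination 2

1) 1.0(235.9) + 1.0(65.4) = 235.90 + 65.40 = 301.30
2) 1.0(235.9) + 1.0(65.4) + 0.6(97.1) = 235.90 + 65.40 + 58.26 = 359.56
3) 0.7(235.9) - 1.0(97.1) = 165.13 - 97.10 = 68.03
4) 1.0(235.9) + 0.7(97.1) = 235.90 + 67.97 = 303.87
5) 1.0(235.9) = 235.90
The largest value is 359.56 kN·m from combination 2.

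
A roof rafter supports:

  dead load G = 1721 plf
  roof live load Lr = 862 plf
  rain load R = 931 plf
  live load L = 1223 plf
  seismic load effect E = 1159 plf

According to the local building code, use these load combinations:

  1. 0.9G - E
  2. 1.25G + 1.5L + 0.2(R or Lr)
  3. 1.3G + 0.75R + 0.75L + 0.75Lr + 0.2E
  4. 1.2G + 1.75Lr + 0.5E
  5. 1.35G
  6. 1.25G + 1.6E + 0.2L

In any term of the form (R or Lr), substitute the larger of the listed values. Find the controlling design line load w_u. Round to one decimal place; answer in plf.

(R or Lr) → R = 931 plf.
1. 0.9(1721) - 1.0(1159) = 1548.9 - 1159.0 = 389.9
2. 1.25(1721) + 1.5(1223) + 0.2(931) = 2151.3 + 1834.5 + 186.2 = 4172.0
3. 1.3(1721) + 0.75(931) + 0.75(1223) + 0.75(862) + 0.2(1159) = 4731.1
4. 1.2(1721) + 1.75(862) + 0.5(1159) = 2065.2 + 1508.5 + 579.5 = 4153.2
5. 1.35(1721) = 2323.4
6. 1.25(1721) + 1.6(1159) + 0.2(1223) = 2151.3 + 1854.4 + 244.6 = 4250.3
The controlling combination is 3, giving 4731.1 plf.

4731.1 plf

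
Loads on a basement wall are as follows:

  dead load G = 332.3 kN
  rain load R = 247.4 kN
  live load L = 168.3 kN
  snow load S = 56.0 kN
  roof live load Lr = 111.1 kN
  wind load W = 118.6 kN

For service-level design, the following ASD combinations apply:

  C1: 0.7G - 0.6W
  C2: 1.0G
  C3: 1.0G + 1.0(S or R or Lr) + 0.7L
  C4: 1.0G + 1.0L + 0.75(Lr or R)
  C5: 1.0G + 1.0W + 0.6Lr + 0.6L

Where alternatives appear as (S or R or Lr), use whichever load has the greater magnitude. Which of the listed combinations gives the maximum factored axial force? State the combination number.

(S or R or Lr) → R = 247.4 kN; (Lr or R) → R = 247.4 kN.
C1: 0.7(332.3) - 0.6(118.6) = 232.61 - 71.16 = 161.45
C2: 1.0(332.3) = 332.30
C3: 1.0(332.3) + 1.0(247.4) + 0.7(168.3) = 332.30 + 247.40 + 117.81 = 697.51
C4: 1.0(332.3) + 1.0(168.3) + 0.75(247.4) = 332.30 + 168.30 + 185.55 = 686.15
C5: 1.0(332.3) + 1.0(118.6) + 0.6(111.1) + 0.6(168.3) = 332.30 + 118.60 + 66.66 + 100.98 = 618.54
The largest value is 697.51 kN from combination 3.

Combination 3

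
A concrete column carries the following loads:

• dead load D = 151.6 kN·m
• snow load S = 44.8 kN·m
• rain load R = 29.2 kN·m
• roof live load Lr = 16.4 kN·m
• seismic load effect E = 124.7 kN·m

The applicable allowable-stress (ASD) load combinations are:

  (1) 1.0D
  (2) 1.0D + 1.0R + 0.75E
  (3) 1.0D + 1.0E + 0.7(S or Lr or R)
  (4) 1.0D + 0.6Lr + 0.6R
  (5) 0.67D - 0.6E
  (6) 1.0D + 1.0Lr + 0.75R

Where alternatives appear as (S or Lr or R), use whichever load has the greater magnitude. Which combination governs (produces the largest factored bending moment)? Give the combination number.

(S or Lr or R) → S = 44.8 kN·m.
(1) 1.0(151.6) = 151.6
(2) 1.0(151.6) + 1.0(29.2) + 0.75(124.7) = 151.6 + 29.2 + 93.5 = 274.3
(3) 1.0(151.6) + 1.0(124.7) + 0.7(44.8) = 151.6 + 124.7 + 31.4 = 307.7
(4) 1.0(151.6) + 0.6(16.4) + 0.6(29.2) = 179.0
(5) 0.67(151.6) - 0.6(124.7) = 101.6 - 74.8 = 26.8
(6) 1.0(151.6) + 1.0(16.4) + 0.75(29.2) = 151.6 + 16.4 + 21.9 = 189.9
The largest value is 307.7 kN·m from combination 3.

Combination 3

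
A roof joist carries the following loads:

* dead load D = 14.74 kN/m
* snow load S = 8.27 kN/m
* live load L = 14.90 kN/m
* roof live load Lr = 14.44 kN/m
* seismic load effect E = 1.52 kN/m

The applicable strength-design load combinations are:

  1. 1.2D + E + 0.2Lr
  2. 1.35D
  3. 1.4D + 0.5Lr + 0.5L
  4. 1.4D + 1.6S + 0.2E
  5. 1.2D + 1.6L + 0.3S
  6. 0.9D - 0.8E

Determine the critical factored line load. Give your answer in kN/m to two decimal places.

1. 1.2(14.74) + 1.0(1.52) + 0.2(14.44) = 22.10
2. 1.35(14.74) = 19.90
3. 1.4(14.74) + 0.5(14.44) + 0.5(14.90) = 35.31
4. 1.4(14.74) + 1.6(8.27) + 0.2(1.52) = 34.17
5. 1.2(14.74) + 1.6(14.90) + 0.3(8.27) = 44.01
6. 0.9(14.74) - 0.8(1.52) = 12.05
Combination 5 governs: w_u = 44.01 kN/m.

44.01 kN/m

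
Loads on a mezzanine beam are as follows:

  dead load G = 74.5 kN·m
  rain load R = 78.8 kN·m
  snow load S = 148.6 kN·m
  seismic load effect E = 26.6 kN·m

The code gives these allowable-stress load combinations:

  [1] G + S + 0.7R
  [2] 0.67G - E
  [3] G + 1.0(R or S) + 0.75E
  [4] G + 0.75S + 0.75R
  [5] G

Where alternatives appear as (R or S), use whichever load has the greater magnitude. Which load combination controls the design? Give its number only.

(R or S) → S = 148.6 kN·m.
[1] 1.0(74.5) + 1.0(148.6) + 0.7(78.8) = 74.50 + 148.60 + 55.16 = 278.26
[2] 0.67(74.5) - 1.0(26.6) = 49.92 - 26.60 = 23.32
[3] 1.0(74.5) + 1.0(148.6) + 0.75(26.6) = 74.50 + 148.60 + 19.95 = 243.05
[4] 1.0(74.5) + 0.75(148.6) + 0.75(78.8) = 74.50 + 111.45 + 59.10 = 245.05
[5] 1.0(74.5) = 74.50
The largest value is 278.26 kN·m from combination 1.

Combination 1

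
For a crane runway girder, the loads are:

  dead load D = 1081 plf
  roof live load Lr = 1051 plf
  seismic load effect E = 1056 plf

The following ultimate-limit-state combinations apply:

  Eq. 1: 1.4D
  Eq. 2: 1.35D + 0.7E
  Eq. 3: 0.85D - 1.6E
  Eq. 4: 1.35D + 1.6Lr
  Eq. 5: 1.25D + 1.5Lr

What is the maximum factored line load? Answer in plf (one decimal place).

Eq. 1: 1.4(1081) = 1513.4
Eq. 2: 1.35(1081) + 0.7(1056) = 2198.6
Eq. 3: 0.85(1081) - 1.6(1056) = -770.8
Eq. 4: 1.35(1081) + 1.6(1051) = 3141.0
Eq. 5: 1.25(1081) + 1.5(1051) = 2927.8
The controlling combination is 4, giving 3141.0 plf.

3141.0 plf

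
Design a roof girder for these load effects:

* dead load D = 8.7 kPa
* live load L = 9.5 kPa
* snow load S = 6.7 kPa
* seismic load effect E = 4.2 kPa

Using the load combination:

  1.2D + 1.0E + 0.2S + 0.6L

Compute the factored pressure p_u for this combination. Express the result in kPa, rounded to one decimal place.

21.7 kPa

1.2(8.7) + 1.0(4.2) + 0.2(6.7) + 0.6(9.5) = 21.7
p_u = 21.7 kPa.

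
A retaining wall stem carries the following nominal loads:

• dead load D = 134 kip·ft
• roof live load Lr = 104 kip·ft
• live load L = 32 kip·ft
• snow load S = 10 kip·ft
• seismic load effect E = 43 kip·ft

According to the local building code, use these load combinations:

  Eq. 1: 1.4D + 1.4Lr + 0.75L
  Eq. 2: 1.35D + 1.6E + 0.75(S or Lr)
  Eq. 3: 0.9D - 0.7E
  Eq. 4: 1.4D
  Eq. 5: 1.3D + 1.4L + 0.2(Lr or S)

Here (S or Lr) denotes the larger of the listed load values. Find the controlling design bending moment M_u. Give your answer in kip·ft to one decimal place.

(S or Lr) → Lr = 104 kip·ft; (Lr or S) → Lr = 104 kip·ft.
Eq. 1: 1.4(134) + 1.4(104) + 0.75(32) = 187.6 + 145.6 + 24.0 = 357.2
Eq. 2: 1.35(134) + 1.6(43) + 0.75(104) = 180.9 + 68.8 + 78.0 = 327.7
Eq. 3: 0.9(134) - 0.7(43) = 120.6 - 30.1 = 90.5
Eq. 4: 1.4(134) = 187.6
Eq. 5: 1.3(134) + 1.4(32) + 0.2(104) = 174.2 + 44.8 + 20.8 = 239.8
Maximum is from combination 1.

357.2 kip·ft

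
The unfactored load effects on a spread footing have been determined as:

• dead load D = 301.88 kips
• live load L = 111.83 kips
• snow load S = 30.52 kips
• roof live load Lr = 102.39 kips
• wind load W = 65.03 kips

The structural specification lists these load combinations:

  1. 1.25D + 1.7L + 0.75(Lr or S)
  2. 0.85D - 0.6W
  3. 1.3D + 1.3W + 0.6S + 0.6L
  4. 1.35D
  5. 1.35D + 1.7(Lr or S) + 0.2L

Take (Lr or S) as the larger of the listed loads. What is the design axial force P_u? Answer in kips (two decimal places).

644.25 kips

(Lr or S) → Lr = 102.39 kips.
1. 1.25(301.88) + 1.7(111.83) + 0.75(102.39) = 377.35 + 190.11 + 76.79 = 644.25
2. 0.85(301.88) - 0.6(65.03) = 256.60 - 39.02 = 217.58
3. 1.3(301.88) + 1.3(65.03) + 0.6(30.52) + 0.6(111.83) = 392.44 + 84.54 + 18.31 + 67.10 = 562.39
4. 1.35(301.88) = 407.54
5. 1.35(301.88) + 1.7(102.39) + 0.2(111.83) = 407.54 + 174.06 + 22.37 = 603.97
Maximum is from combination 1.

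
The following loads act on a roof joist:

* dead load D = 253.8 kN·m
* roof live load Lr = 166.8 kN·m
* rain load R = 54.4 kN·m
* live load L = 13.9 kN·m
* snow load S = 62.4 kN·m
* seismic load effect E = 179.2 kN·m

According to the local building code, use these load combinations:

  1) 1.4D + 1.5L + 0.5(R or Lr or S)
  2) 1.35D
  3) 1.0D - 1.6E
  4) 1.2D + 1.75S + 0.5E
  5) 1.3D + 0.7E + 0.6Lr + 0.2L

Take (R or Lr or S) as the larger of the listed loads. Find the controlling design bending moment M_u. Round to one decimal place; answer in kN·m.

558.2 kN·m

(R or Lr or S) → Lr = 166.8 kN·m.
1) 1.4(253.8) + 1.5(13.9) + 0.5(166.8) = 355.3 + 20.9 + 83.4 = 459.6
2) 1.35(253.8) = 342.6
3) 1.0(253.8) - 1.6(179.2) = 253.8 - 286.7 = -32.9
4) 1.2(253.8) + 1.75(62.4) + 0.5(179.2) = 304.6 + 109.2 + 89.6 = 503.4
5) 1.3(253.8) + 0.7(179.2) + 0.6(166.8) + 0.2(13.9) = 329.9 + 125.4 + 100.1 + 2.8 = 558.2
Combination 5 governs: M_u = 558.2 kN·m.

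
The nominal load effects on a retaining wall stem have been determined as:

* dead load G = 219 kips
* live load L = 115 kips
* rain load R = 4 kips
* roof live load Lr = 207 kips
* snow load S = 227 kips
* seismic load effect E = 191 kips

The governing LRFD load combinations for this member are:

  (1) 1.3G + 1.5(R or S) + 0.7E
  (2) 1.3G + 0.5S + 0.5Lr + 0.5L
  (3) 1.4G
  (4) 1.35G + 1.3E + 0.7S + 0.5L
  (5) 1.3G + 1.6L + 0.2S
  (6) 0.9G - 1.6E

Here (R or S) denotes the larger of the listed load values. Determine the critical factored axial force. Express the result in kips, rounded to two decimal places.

(R or S) → S = 227 kips.
(1) 1.3(219) + 1.5(227) + 0.7(191) = 284.70 + 340.50 + 133.70 = 758.90
(2) 1.3(219) + 0.5(227) + 0.5(207) + 0.5(115) = 284.70 + 113.50 + 103.50 + 57.50 = 559.20
(3) 1.4(219) = 306.60
(4) 1.35(219) + 1.3(191) + 0.7(227) + 0.5(115) = 295.65 + 248.30 + 158.90 + 57.50 = 760.35
(5) 1.3(219) + 1.6(115) + 0.2(227) = 284.70 + 184.00 + 45.40 = 514.10
(6) 0.9(219) - 1.6(191) = 197.10 - 305.60 = -108.50
The controlling combination is 4, giving 760.35 kips.

760.35 kips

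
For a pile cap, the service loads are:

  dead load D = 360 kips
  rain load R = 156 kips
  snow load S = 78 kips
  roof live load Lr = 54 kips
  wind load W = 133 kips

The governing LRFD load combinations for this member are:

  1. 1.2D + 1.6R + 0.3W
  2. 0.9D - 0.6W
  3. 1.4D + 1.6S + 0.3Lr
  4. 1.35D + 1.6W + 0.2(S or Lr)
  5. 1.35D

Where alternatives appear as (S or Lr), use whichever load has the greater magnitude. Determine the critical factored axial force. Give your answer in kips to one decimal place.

(S or Lr) → S = 78 kips.
1. 1.2(360) + 1.6(156) + 0.3(133) = 432.0 + 249.6 + 39.9 = 721.5
2. 0.9(360) - 0.6(133) = 324.0 - 79.8 = 244.2
3. 1.4(360) + 1.6(78) + 0.3(54) = 504.0 + 124.8 + 16.2 = 645.0
4. 1.35(360) + 1.6(133) + 0.2(78) = 486.0 + 212.8 + 15.6 = 714.4
5. 1.35(360) = 486.0
The controlling combination is 1, giving 721.5 kips.

721.5 kips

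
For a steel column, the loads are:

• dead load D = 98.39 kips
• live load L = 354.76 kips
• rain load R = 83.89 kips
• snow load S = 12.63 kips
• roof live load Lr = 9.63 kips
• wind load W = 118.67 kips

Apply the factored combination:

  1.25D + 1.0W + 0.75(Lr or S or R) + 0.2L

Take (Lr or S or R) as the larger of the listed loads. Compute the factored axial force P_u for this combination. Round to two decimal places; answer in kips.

375.53 kips

(Lr or S or R) → R = 83.89 kips.
1.25(98.39) + 1.0(118.67) + 0.75(83.89) + 0.2(354.76) = 375.53
P_u = 375.53 kips.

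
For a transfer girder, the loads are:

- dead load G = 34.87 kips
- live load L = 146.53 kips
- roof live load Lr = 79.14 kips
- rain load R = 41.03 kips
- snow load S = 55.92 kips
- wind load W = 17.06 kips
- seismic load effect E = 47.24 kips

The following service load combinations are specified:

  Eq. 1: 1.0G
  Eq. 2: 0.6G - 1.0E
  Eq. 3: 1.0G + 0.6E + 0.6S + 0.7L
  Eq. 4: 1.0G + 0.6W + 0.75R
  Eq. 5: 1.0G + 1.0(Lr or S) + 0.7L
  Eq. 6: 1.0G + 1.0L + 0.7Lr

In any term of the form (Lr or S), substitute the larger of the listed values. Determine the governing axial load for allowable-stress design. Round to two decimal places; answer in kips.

(Lr or S) → Lr = 79.14 kips.
Eq. 1: 1.0(34.87) = 34.87
Eq. 2: 0.6(34.87) - 1.0(47.24) = 20.92 - 47.24 = -26.32
Eq. 3: 1.0(34.87) + 0.6(47.24) + 0.6(55.92) + 0.7(146.53) = 199.34
Eq. 4: 1.0(34.87) + 0.6(17.06) + 0.75(41.03) = 34.87 + 10.24 + 30.77 = 75.88
Eq. 5: 1.0(34.87) + 1.0(79.14) + 0.7(146.53) = 34.87 + 79.14 + 102.57 = 216.58
Eq. 6: 1.0(34.87) + 1.0(146.53) + 0.7(79.14) = 34.87 + 146.53 + 55.40 = 236.80
Combination 6 governs: P = 236.80 kips.

236.80 kips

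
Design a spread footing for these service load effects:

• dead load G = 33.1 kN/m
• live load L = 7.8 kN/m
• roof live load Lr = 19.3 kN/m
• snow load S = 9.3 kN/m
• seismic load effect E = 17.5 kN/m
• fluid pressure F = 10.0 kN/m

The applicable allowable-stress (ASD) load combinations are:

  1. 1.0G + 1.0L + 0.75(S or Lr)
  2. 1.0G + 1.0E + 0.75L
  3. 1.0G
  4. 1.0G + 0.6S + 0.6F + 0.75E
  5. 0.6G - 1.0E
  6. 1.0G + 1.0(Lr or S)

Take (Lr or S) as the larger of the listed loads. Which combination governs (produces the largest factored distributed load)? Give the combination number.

Combination 4

(S or Lr) → Lr = 19.3 kN/m; (Lr or S) → Lr = 19.3 kN/m.
1. 1.0(33.1) + 1.0(7.8) + 0.75(19.3) = 33.1 + 7.8 + 14.5 = 55.4
2. 1.0(33.1) + 1.0(17.5) + 0.75(7.8) = 33.1 + 17.5 + 5.9 = 56.5
3. 1.0(33.1) = 33.1
4. 1.0(33.1) + 0.6(9.3) + 0.6(10.0) + 0.75(17.5) = 33.1 + 5.6 + 6.0 + 13.1 = 57.8
5. 0.6(33.1) - 1.0(17.5) = 19.9 - 17.5 = 2.4
6. 1.0(33.1) + 1.0(19.3) = 33.1 + 19.3 = 52.4
The largest value is 57.8 kN/m from combination 4.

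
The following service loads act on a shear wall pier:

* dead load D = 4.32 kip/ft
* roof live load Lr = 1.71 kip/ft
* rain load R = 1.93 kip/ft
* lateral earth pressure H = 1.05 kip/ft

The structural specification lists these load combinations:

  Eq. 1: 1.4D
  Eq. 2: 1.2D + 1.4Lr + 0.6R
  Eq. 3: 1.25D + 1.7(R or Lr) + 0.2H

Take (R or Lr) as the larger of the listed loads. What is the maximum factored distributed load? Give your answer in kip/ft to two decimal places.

8.89 kip/ft

(R or Lr) → R = 1.93 kip/ft.
Eq. 1: 1.4(4.32) = 6.05
Eq. 2: 1.2(4.32) + 1.4(1.71) + 0.6(1.93) = 8.74
Eq. 3: 1.25(4.32) + 1.7(1.93) + 0.2(1.05) = 5.40 + 3.28 + 0.21 = 8.89
The controlling combination is 3, giving 8.89 kip/ft.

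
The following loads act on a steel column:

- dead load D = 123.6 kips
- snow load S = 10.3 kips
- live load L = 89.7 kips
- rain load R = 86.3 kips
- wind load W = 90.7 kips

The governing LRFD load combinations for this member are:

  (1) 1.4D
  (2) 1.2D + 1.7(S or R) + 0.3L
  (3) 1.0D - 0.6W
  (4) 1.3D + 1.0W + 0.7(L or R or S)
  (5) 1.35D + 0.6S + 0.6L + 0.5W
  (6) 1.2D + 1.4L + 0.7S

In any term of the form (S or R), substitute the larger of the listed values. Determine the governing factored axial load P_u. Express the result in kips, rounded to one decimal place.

(S or R) → R = 86.3 kips; (L or R or S) → L = 89.7 kips.
(1) 1.4(123.6) = 173.0
(2) 1.2(123.6) + 1.7(86.3) + 0.3(89.7) = 148.3 + 146.7 + 26.9 = 321.9
(3) 1.0(123.6) - 0.6(90.7) = 123.6 - 54.4 = 69.2
(4) 1.3(123.6) + 1.0(90.7) + 0.7(89.7) = 160.7 + 90.7 + 62.8 = 314.2
(5) 1.35(123.6) + 0.6(10.3) + 0.6(89.7) + 0.5(90.7) = 272.2
(6) 1.2(123.6) + 1.4(89.7) + 0.7(10.3) = 148.3 + 125.6 + 7.2 = 281.1
The controlling combination is 2, giving 321.9 kips.

321.9 kips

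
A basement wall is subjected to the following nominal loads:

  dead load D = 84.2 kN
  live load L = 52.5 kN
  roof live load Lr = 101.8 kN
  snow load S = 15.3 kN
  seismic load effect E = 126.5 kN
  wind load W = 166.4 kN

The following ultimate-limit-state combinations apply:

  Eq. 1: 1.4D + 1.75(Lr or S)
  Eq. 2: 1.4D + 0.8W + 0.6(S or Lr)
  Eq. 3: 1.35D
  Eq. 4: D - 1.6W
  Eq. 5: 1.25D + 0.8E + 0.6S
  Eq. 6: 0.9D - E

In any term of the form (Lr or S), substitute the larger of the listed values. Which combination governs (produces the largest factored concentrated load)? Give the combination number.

(Lr or S) → Lr = 101.8 kN; (S or Lr) → Lr = 101.8 kN.
Eq. 1: 1.4(84.2) + 1.75(101.8) = 117.88 + 178.15 = 296.03
Eq. 2: 1.4(84.2) + 0.8(166.4) + 0.6(101.8) = 117.88 + 133.12 + 61.08 = 312.08
Eq. 3: 1.35(84.2) = 113.67
Eq. 4: 1.0(84.2) - 1.6(166.4) = 84.20 - 266.24 = -182.04
Eq. 5: 1.25(84.2) + 0.8(126.5) + 0.6(15.3) = 105.25 + 101.20 + 9.18 = 215.63
Eq. 6: 0.9(84.2) - 1.0(126.5) = 75.78 - 126.50 = -50.72
The largest value is 312.08 kN from combination 2.

Combination 2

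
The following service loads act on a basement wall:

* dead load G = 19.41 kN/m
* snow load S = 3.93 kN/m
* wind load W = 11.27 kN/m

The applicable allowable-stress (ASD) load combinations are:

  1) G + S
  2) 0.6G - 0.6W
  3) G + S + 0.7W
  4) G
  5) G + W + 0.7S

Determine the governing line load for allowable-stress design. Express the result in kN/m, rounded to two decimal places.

33.43 kN/m

1) 1.0(19.41) + 1.0(3.93) = 19.41 + 3.93 = 23.34
2) 0.6(19.41) - 0.6(11.27) = 4.88
3) 1.0(19.41) + 1.0(3.93) + 0.7(11.27) = 19.41 + 3.93 + 7.89 = 31.23
4) 1.0(19.41) = 19.41
5) 1.0(19.41) + 1.0(11.27) + 0.7(3.93) = 19.41 + 11.27 + 2.75 = 33.43
The controlling combination is 5, giving 33.43 kN/m.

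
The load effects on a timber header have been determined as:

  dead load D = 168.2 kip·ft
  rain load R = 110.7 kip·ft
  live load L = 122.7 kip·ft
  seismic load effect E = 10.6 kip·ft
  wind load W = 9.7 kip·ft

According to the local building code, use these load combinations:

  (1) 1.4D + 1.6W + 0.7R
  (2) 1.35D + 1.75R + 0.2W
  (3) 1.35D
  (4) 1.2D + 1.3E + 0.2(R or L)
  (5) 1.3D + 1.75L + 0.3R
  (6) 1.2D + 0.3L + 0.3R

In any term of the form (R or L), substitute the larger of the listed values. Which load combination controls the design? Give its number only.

Combination 5

(R or L) → L = 122.7 kip·ft.
(1) 1.4(168.2) + 1.6(9.7) + 0.7(110.7) = 328.5
(2) 1.35(168.2) + 1.75(110.7) + 0.2(9.7) = 422.7
(3) 1.35(168.2) = 227.1
(4) 1.2(168.2) + 1.3(10.6) + 0.2(122.7) = 240.2
(5) 1.3(168.2) + 1.75(122.7) + 0.3(110.7) = 466.6
(6) 1.2(168.2) + 0.3(122.7) + 0.3(110.7) = 271.9
The largest value is 466.6 kip·ft from combination 5.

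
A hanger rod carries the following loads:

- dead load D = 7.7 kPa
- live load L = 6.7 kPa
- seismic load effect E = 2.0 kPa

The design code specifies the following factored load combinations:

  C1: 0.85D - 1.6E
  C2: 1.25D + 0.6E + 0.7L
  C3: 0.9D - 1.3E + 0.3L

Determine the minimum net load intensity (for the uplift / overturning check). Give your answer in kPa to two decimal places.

C1: 0.85(7.7) - 1.6(2.0) = 6.55 - 3.20 = 3.35
C2: 1.25(7.7) + 0.6(2.0) + 0.7(6.7) = 9.63 + 1.20 + 4.69 = 15.52
C3: 0.9(7.7) - 1.3(2.0) + 0.3(6.7) = 6.93 - 2.60 + 2.01 = 6.34
Combination 1 gives the minimum: 3.35 kPa.

3.35 kPa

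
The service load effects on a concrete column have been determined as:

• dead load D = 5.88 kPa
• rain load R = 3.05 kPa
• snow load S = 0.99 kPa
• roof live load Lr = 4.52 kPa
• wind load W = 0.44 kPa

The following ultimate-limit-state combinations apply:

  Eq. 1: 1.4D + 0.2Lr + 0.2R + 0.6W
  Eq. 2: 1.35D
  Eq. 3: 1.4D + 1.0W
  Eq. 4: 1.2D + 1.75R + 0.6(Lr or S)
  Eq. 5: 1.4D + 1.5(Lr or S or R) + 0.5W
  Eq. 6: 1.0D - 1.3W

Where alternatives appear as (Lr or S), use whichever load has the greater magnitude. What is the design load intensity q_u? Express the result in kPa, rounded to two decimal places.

15.23 kPa

(Lr or S) → Lr = 4.52 kPa; (Lr or S or R) → Lr = 4.52 kPa.
Eq. 1: 1.4(5.88) + 0.2(4.52) + 0.2(3.05) + 0.6(0.44) = 10.01
Eq. 2: 1.35(5.88) = 7.94
Eq. 3: 1.4(5.88) + 1.0(0.44) = 8.23 + 0.44 = 8.67
Eq. 4: 1.2(5.88) + 1.75(3.05) + 0.6(4.52) = 7.06 + 5.34 + 2.71 = 15.11
Eq. 5: 1.4(5.88) + 1.5(4.52) + 0.5(0.44) = 8.23 + 6.78 + 0.22 = 15.23
Eq. 6: 1.0(5.88) - 1.3(0.44) = 5.88 - 0.57 = 5.31
Combination 5 governs: q_u = 15.23 kPa.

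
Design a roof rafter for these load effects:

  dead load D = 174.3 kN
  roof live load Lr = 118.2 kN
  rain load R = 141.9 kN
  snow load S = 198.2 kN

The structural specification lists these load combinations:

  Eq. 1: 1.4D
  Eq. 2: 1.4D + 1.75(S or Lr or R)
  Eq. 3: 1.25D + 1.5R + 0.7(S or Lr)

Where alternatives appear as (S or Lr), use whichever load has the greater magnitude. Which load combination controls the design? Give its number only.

(S or Lr or R) → S = 198.2 kN; (S or Lr) → S = 198.2 kN.
Eq. 1: 1.4(174.3) = 244.0
Eq. 2: 1.4(174.3) + 1.75(198.2) = 244.0 + 346.9 = 590.9
Eq. 3: 1.25(174.3) + 1.5(141.9) + 0.7(198.2) = 217.9 + 212.9 + 138.7 = 569.5
The largest value is 590.9 kN from combination 2.

Combination 2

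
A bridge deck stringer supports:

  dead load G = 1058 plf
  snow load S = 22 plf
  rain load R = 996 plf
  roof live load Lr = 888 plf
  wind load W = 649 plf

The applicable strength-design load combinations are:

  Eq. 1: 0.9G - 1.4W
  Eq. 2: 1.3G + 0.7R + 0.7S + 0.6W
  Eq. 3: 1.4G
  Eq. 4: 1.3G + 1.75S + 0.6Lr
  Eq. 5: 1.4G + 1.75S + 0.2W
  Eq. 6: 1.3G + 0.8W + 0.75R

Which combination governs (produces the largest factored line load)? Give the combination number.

Eq. 1: 0.9(1058) - 1.4(649) = 952.20 - 908.60 = 43.60
Eq. 2: 1.3(1058) + 0.7(996) + 0.7(22) + 0.6(649) = 1375.40 + 697.20 + 15.40 + 389.40 = 2477.40
Eq. 3: 1.4(1058) = 1481.20
Eq. 4: 1.3(1058) + 1.75(22) + 0.6(888) = 1375.40 + 38.50 + 532.80 = 1946.70
Eq. 5: 1.4(1058) + 1.75(22) + 0.2(649) = 1481.20 + 38.50 + 129.80 = 1649.50
Eq. 6: 1.3(1058) + 0.8(649) + 0.75(996) = 1375.40 + 519.20 + 747.00 = 2641.60
The largest value is 2641.60 plf from combination 6.

Combination 6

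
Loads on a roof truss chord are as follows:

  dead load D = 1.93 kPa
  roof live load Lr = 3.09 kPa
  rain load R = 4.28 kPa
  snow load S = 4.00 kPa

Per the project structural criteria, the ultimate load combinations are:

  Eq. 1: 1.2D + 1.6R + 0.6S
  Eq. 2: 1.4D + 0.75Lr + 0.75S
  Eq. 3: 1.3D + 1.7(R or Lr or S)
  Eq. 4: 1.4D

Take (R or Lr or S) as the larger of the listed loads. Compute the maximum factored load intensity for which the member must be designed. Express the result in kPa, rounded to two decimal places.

11.56 kPa

(R or Lr or S) → R = 4.28 kPa.
Eq. 1: 1.2(1.93) + 1.6(4.28) + 0.6(4.00) = 11.56
Eq. 2: 1.4(1.93) + 0.75(3.09) + 0.75(4.00) = 2.70 + 2.32 + 3.00 = 8.02
Eq. 3: 1.3(1.93) + 1.7(4.28) = 2.51 + 7.28 = 9.79
Eq. 4: 1.4(1.93) = 2.70
Maximum is from combination 1.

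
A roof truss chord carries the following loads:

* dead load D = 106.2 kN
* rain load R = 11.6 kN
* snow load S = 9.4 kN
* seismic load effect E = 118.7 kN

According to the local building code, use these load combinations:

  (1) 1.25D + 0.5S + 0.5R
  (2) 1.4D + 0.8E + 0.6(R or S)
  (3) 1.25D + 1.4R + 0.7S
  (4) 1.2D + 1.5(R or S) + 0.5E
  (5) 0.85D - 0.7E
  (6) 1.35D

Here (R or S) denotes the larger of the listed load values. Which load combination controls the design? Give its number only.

(R or S) → R = 11.6 kN.
(1) 1.25(106.2) + 0.5(9.4) + 0.5(11.6) = 132.75 + 4.70 + 5.80 = 143.25
(2) 1.4(106.2) + 0.8(118.7) + 0.6(11.6) = 148.68 + 94.96 + 6.96 = 250.60
(3) 1.25(106.2) + 1.4(11.6) + 0.7(9.4) = 132.75 + 16.24 + 6.58 = 155.57
(4) 1.2(106.2) + 1.5(11.6) + 0.5(118.7) = 127.44 + 17.40 + 59.35 = 204.19
(5) 0.85(106.2) - 0.7(118.7) = 90.27 - 83.09 = 7.18
(6) 1.35(106.2) = 143.37
The largest value is 250.60 kN from combination 2.

Combination 2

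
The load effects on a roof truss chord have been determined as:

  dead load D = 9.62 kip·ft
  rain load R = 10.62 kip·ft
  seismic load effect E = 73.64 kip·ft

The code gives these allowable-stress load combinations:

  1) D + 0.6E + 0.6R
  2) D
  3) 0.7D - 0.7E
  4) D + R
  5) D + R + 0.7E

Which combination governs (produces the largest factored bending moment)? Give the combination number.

1) 1.0(9.62) + 0.6(73.64) + 0.6(10.62) = 60.18
2) 1.0(9.62) = 9.62
3) 0.7(9.62) - 0.7(73.64) = -44.81
4) 1.0(9.62) + 1.0(10.62) = 20.24
5) 1.0(9.62) + 1.0(10.62) + 0.7(73.64) = 71.79
The largest value is 71.79 kip·ft from combination 5.

Combination 5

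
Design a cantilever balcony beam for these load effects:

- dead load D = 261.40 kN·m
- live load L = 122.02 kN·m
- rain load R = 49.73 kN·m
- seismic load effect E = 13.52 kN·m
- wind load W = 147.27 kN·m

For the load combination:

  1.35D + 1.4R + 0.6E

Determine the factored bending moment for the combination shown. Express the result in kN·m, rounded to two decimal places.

1.35(261.40) + 1.4(49.73) + 0.6(13.52) = 430.62
M_u = 430.62 kN·m.

430.62 kN·m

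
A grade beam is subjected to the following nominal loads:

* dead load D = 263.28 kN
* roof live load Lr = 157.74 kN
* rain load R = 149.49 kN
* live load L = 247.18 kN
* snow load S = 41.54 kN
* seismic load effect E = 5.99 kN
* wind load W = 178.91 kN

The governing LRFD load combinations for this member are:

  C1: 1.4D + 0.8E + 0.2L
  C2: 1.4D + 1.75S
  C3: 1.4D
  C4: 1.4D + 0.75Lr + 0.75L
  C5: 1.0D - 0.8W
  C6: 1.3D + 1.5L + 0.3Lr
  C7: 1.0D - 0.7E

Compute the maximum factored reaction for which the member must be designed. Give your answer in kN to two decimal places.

C1: 1.4(263.28) + 0.8(5.99) + 0.2(247.18) = 368.59 + 4.79 + 49.44 = 422.82
C2: 1.4(263.28) + 1.75(41.54) = 368.59 + 72.70 = 441.29
C3: 1.4(263.28) = 368.59
C4: 1.4(263.28) + 0.75(157.74) + 0.75(247.18) = 672.28
C5: 1.0(263.28) - 0.8(178.91) = 263.28 - 143.13 = 120.15
C6: 1.3(263.28) + 1.5(247.18) + 0.3(157.74) = 760.36
C7: 1.0(263.28) - 0.7(5.99) = 263.28 - 4.19 = 259.09
Combination 6 governs: V_u = 760.36 kN.

760.36 kN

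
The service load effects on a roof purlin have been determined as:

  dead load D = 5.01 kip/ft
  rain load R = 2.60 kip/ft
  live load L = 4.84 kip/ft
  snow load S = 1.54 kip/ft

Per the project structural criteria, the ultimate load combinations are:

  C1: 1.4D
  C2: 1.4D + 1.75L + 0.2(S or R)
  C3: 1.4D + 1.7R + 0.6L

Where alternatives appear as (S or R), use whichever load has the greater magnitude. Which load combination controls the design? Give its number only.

Combination 2

(S or R) → R = 2.60 kip/ft.
C1: 1.4(5.01) = 7.01
C2: 1.4(5.01) + 1.75(4.84) + 0.2(2.60) = 7.01 + 8.47 + 0.52 = 16.00
C3: 1.4(5.01) + 1.7(2.60) + 0.6(4.84) = 14.34
The largest value is 16.00 kip/ft from combination 2.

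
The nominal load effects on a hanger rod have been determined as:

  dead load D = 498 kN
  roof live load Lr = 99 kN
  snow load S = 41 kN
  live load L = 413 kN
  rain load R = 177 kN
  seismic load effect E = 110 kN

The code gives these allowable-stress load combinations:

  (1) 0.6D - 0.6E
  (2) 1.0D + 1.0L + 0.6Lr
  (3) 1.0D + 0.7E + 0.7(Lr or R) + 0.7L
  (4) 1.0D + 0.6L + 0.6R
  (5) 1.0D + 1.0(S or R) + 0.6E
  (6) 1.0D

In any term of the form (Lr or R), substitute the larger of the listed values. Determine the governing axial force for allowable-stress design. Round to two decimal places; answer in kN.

(Lr or R) → R = 177 kN; (S or R) → R = 177 kN.
(1) 0.6(498) - 0.6(110) = 298.80 - 66.00 = 232.80
(2) 1.0(498) + 1.0(413) + 0.6(99) = 498.00 + 413.00 + 59.40 = 970.40
(3) 1.0(498) + 0.7(110) + 0.7(177) + 0.7(413) = 498.00 + 77.00 + 123.90 + 289.10 = 988.00
(4) 1.0(498) + 0.6(413) + 0.6(177) = 498.00 + 247.80 + 106.20 = 852.00
(5) 1.0(498) + 1.0(177) + 0.6(110) = 498.00 + 177.00 + 66.00 = 741.00
(6) 1.0(498) = 498.00
Maximum is from combination 3.

988.00 kN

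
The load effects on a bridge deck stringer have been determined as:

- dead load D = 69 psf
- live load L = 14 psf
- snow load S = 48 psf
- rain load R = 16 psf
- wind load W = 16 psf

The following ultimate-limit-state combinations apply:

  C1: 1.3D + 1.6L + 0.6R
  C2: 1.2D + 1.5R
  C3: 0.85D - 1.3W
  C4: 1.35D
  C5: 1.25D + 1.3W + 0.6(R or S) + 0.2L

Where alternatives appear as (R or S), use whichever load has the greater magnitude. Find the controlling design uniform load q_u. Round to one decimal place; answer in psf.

(R or S) → S = 48 psf.
C1: 1.3(69) + 1.6(14) + 0.6(16) = 89.7 + 22.4 + 9.6 = 121.7
C2: 1.2(69) + 1.5(16) = 82.8 + 24.0 = 106.8
C3: 0.85(69) - 1.3(16) = 58.7 - 20.8 = 37.9
C4: 1.35(69) = 93.2
C5: 1.25(69) + 1.3(16) + 0.6(48) + 0.2(14) = 86.3 + 20.8 + 28.8 + 2.8 = 138.7
Maximum is from combination 5.

138.7 psf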